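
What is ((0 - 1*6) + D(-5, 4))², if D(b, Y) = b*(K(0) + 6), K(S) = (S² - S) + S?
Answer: 1296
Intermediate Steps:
K(S) = S²
D(b, Y) = 6*b (D(b, Y) = b*(0² + 6) = b*(0 + 6) = b*6 = 6*b)
((0 - 1*6) + D(-5, 4))² = ((0 - 1*6) + 6*(-5))² = ((0 - 6) - 30)² = (-6 - 30)² = (-36)² = 1296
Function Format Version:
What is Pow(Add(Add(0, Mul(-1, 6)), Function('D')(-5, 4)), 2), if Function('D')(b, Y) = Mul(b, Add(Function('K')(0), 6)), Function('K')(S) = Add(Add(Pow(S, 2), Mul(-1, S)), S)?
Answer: 1296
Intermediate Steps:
Function('K')(S) = Pow(S, 2)
Function('D')(b, Y) = Mul(6, b) (Function('D')(b, Y) = Mul(b, Add(Pow(0, 2), 6)) = Mul(b, Add(0, 6)) = Mul(b, 6) = Mul(6, b))
Pow(Add(Add(0, Mul(-1, 6)), Function('D')(-5, 4)), 2) = Pow(Add(Add(0, Mul(-1, 6)), Mul(6, -5)), 2) = Pow(Add(Add(0, -6), -30), 2) = Pow(Add(-6, -30), 2) = Pow(-36, 2) = 1296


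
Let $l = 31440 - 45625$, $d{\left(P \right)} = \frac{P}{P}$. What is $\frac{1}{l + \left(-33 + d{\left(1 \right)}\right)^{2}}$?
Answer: $- \frac{1}{13161} \approx -7.5982 \cdot 10^{-5}$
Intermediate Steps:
$d{\left(P \right)} = 1$
$l = -14185$
$\frac{1}{l + \left(-33 + d{\left(1 \right)}\right)^{2}} = \frac{1}{-14185 + \left(-33 + 1\right)^{2}} = \frac{1}{-14185 + \left(-32\right)^{2}} = \frac{1}{-14185 + 1024} = \frac{1}{-13161} = - \frac{1}{13161}$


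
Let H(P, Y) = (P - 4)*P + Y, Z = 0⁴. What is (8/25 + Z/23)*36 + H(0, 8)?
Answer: 488/25 ≈ 19.520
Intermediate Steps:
Z = 0
H(P, Y) = Y + P*(-4 + P) (H(P, Y) = (-4 + P)*P + Y = P*(-4 + P) + Y = Y + P*(-4 + P))
(8/25 + Z/23)*36 + H(0, 8) = (8/25 + 0/23)*36 + (8 + 0² - 4*0) = (8*(1/25) + 0*(1/23))*36 + (8 + 0 + 0) = (8/25 + 0)*36 + 8 = (8/25)*36 + 8 = 288/25 + 8 = 488/25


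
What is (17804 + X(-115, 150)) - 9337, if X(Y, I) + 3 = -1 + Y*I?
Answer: -8787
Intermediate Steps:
X(Y, I) = -4 + I*Y (X(Y, I) = -3 + (-1 + Y*I) = -3 + (-1 + I*Y) = -4 + I*Y)
(17804 + X(-115, 150)) - 9337 = (17804 + (-4 + 150*(-115))) - 9337 = (17804 + (-4 - 17250)) - 9337 = (17804 - 17254) - 9337 = 550 - 9337 = -8787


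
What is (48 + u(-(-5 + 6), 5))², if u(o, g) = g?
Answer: 2809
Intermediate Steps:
(48 + u(-(-5 + 6), 5))² = (48 + 5)² = 53² = 2809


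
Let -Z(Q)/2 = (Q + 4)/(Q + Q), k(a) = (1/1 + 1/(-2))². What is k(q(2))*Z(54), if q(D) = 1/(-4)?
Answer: -29/108 ≈ -0.26852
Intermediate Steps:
q(D) = -¼
k(a) = ¼ (k(a) = (1*1 + 1*(-½))² = (1 - ½)² = (½)² = ¼)
Z(Q) = -(4 + Q)/Q (Z(Q) = -2*(Q + 4)/(Q + Q) = -2*(4 + Q)/(2*Q) = -2*(4 + Q)*1/(2*Q) = -(4 + Q)/Q)
k(q(2))*Z(54) = ((-4 - 1*54)/54)/4 = ((-4 - 54)/54)/4 = ((1/54)*(-58))/4 = (¼)*(-29/27) = -29/108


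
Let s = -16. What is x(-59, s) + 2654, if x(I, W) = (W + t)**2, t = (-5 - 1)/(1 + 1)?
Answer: 3015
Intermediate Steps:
t = -3 (t = -6/2 = -6*1/2 = -3)
x(I, W) = (-3 + W)**2 (x(I, W) = (W - 3)**2 = (-3 + W)**2)
x(-59, s) + 2654 = (-3 - 16)**2 + 2654 = (-19)**2 + 2654 = 361 + 2654 = 3015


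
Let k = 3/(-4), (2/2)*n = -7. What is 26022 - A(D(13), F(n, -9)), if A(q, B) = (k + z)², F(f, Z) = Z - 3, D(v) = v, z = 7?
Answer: 415727/16 ≈ 25983.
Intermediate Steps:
n = -7
k = -¾ (k = 3*(-¼) = -¾ ≈ -0.75000)
F(f, Z) = -3 + Z
A(q, B) = 625/16 (A(q, B) = (-¾ + 7)² = (25/4)² = 625/16)
26022 - A(D(13), F(n, -9)) = 26022 - 1*625/16 = 26022 - 625/16 = 415727/16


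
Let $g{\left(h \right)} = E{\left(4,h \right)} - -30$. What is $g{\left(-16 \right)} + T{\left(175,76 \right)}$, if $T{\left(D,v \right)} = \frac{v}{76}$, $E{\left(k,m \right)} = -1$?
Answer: $30$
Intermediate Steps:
$T{\left(D,v \right)} = \frac{v}{76}$ ($T{\left(D,v \right)} = v \frac{1}{76} = \frac{v}{76}$)
$g{\left(h \right)} = 29$ ($g{\left(h \right)} = -1 - -30 = -1 + 30 = 29$)
$g{\left(-16 \right)} + T{\left(175,76 \right)} = 29 + \frac{1}{76} \cdot 76 = 29 + 1 = 30$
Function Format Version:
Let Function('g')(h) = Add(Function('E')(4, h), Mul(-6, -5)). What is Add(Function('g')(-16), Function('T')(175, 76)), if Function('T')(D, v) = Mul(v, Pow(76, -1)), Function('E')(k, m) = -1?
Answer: 30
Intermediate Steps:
Function('T')(D, v) = Mul(Rational(1, 76), v) (Function('T')(D, v) = Mul(v, Rational(1, 76)) = Mul(Rational(1, 76), v))
Function('g')(h) = 29 (Function('g')(h) = Add(-1, Mul(-6, -5)) = Add(-1, 30) = 29)
Add(Function('g')(-16), Function('T')(175, 76)) = Add(29, Mul(Rational(1, 76), 76)) = Add(29, 1) = 30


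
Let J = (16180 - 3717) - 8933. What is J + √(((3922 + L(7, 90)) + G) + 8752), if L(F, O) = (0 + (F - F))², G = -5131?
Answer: 3530 + √7543 ≈ 3616.9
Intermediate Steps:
J = 3530 (J = 12463 - 8933 = 3530)
L(F, O) = 0 (L(F, O) = (0 + 0)² = 0² = 0)
J + √(((3922 + L(7, 90)) + G) + 8752) = 3530 + √(((3922 + 0) - 5131) + 8752) = 3530 + √((3922 - 5131) + 8752) = 3530 + √(-1209 + 8752) = 3530 + √7543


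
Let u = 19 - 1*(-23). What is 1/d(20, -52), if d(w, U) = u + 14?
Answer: 1/56 ≈ 0.017857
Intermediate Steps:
u = 42 (u = 19 + 23 = 42)
d(w, U) = 56 (d(w, U) = 42 + 14 = 56)
1/d(20, -52) = 1/56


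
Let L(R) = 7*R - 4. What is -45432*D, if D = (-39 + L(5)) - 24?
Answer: 1453824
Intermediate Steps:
L(R) = -4 + 7*R
D = -32 (D = (-39 + (-4 + 7*5)) - 24 = (-39 + (-4 + 35)) - 24 = (-39 + 31) - 24 = -8 - 24 = -32)
-45432*D = -45432*(-32) = 1453824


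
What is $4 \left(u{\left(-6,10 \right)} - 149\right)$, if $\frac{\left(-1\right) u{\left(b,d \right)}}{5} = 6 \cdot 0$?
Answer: $-596$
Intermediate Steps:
$u{\left(b,d \right)} = 0$ ($u{\left(b,d \right)} = - 5 \cdot 6 \cdot 0 = \left(-5\right) 0 = 0$)
$4 \left(u{\left(-6,10 \right)} - 149\right) = 4 \left(0 - 149\right) = 4 \left(-149\right) = -596$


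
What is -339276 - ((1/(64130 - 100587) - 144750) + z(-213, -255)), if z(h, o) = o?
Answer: -7082537846/36457 ≈ -1.9427e+5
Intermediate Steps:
-339276 - ((1/(64130 - 100587) - 144750) + z(-213, -255)) = -339276 - ((1/(64130 - 100587) - 144750) - 255) = -339276 - ((1/(-36457) - 144750) - 255) = -339276 - ((-1/36457 - 144750) - 255) = -339276 - (-5277150751/36457 - 255) = -339276 - 1*(-5286447286/36457) = -339276 + 5286447286/36457 = -7082537846/36457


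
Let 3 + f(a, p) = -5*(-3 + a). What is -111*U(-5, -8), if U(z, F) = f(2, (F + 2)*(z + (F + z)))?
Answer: -222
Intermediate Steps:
f(a, p) = 12 - 5*a (f(a, p) = -3 - 5*(-3 + a) = -3 + (15 - 5*a) = 12 - 5*a)
U(z, F) = 2 (U(z, F) = 12 - 5*2 = 12 - 10 = 2)
-111*U(-5, -8) = -111*2 = -222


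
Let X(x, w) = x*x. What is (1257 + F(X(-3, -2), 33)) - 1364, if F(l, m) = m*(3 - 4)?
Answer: -140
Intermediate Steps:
X(x, w) = x²
F(l, m) = -m (F(l, m) = m*(-1) = -m)
(1257 + F(X(-3, -2), 33)) - 1364 = (1257 - 1*33) - 1364 = (1257 - 33) - 1364 = 1224 - 1364 = -140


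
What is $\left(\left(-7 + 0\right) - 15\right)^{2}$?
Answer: $484$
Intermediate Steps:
$\left(\left(-7 + 0\right) - 15\right)^{2} = \left(-7 - 15\right)^{2} = \left(-22\right)^{2} = 484$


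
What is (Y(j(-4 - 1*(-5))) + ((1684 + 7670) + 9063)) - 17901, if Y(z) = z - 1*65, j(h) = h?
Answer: 452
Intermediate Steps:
Y(z) = -65 + z (Y(z) = z - 65 = -65 + z)
(Y(j(-4 - 1*(-5))) + ((1684 + 7670) + 9063)) - 17901 = ((-65 + (-4 - 1*(-5))) + ((1684 + 7670) + 9063)) - 17901 = ((-65 + (-4 + 5)) + (9354 + 9063)) - 17901 = ((-65 + 1) + 18417) - 17901 = (-64 + 18417) - 17901 = 18353 - 17901 = 452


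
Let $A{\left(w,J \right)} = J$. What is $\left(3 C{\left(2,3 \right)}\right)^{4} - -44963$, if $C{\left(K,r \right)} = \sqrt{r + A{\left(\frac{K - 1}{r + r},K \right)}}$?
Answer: $46988$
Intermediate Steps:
$C{\left(K,r \right)} = \sqrt{K + r}$ ($C{\left(K,r \right)} = \sqrt{r + K} = \sqrt{K + r}$)
$\left(3 C{\left(2,3 \right)}\right)^{4} - -44963 = \left(3 \sqrt{2 + 3}\right)^{4} - -44963 = \left(3 \sqrt{5}\right)^{4} + 44963 = 2025 + 44963 = 46988$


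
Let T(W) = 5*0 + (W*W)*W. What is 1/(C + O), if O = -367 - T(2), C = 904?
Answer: 1/529 ≈ 0.0018904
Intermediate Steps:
T(W) = W³ (T(W) = 0 + W²*W = 0 + W³ = W³)
O = -375 (O = -367 - 1*2³ = -367 - 1*8 = -367 - 8 = -375)
1/(C + O) = 1/(904 - 375) = 1/529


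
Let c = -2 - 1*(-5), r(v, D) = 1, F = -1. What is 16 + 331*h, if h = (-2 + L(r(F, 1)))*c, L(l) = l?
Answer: -977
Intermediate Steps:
c = 3 (c = -2 + 5 = 3)
h = -3 (h = (-2 + 1)*3 = -1*3 = -3)
16 + 331*h = 16 + 331*(-3) = 16 - 993 = -977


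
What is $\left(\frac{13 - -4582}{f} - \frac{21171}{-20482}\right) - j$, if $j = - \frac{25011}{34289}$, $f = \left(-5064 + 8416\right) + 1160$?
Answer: $\frac{4406947635731}{1584405264288} \approx 2.7815$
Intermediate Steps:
$f = 4512$ ($f = 3352 + 1160 = 4512$)
$j = - \frac{25011}{34289}$ ($j = \left(-25011\right) \frac{1}{34289} = - \frac{25011}{34289} \approx -0.72942$)
$\left(\frac{13 - -4582}{f} - \frac{21171}{-20482}\right) - j = \left(\frac{13 - -4582}{4512} - \frac{21171}{-20482}\right) - - \frac{25011}{34289} = \left(\left(13 + 4582\right) \frac{1}{4512} - - \frac{21171}{20482}\right) + \frac{25011}{34289} = \left(4595 \cdot \frac{1}{4512} + \frac{21171}{20482}\right) + \frac{25011}{34289} = \left(\frac{4595}{4512} + \frac{21171}{20482}\right) + \frac{25011}{34289} = \frac{94819171}{46207392} + \frac{25011}{34289} = \frac{4406947635731}{1584405264288}$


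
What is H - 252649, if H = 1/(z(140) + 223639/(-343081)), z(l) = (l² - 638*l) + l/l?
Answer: -6043234693231903/23919487878 ≈ -2.5265e+5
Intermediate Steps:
z(l) = 1 + l² - 638*l (z(l) = (l² - 638*l) + 1 = 1 + l² - 638*l)
H = -343081/23919487878 (H = 1/((1 + 140² - 638*140) + 223639/(-343081)) = 1/((1 + 19600 - 89320) + 223639*(-1/343081)) = 1/(-69719 - 223639/343081) = 1/(-23919487878/343081) = -343081/23919487878 ≈ -1.4343e-5)
H - 252649 = -343081/23919487878 - 252649 = -6043234693231903/23919487878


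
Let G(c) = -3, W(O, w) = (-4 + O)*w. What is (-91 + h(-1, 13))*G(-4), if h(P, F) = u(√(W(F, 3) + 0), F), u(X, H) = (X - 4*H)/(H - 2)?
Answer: 3159/11 - 9*√3/11 ≈ 285.76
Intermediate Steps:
W(O, w) = w*(-4 + O)
u(X, H) = (X - 4*H)/(-2 + H)
h(P, F) = (√(-12 + 3*F) - 4*F)/(-2 + F) (h(P, F) = (√(3*(-4 + F) + 0) - 4*F)/(-2 + F) = (√((-12 + 3*F) + 0) - 4*F)/(-2 + F) = (√(-12 + 3*F) - 4*F)/(-2 + F))
(-91 + h(-1, 13))*G(-4) = (-91 + (√(-12 + 3*13) - 4*13)/(-2 + 13))*(-3) = (-91 + (√(-12 + 39) - 52)/11)*(-3) = (-91 + (√27 - 52)/11)*(-3) = (-91 + (3*√3 - 52)/11)*(-3) = (-91 + (-52 + 3*√3)/11)*(-3) = (-91 + (-52/11 + 3*√3/11))*(-3) = (-1053/11 + 3*√3/11)*(-3) = 3159/11 - 9*√3/11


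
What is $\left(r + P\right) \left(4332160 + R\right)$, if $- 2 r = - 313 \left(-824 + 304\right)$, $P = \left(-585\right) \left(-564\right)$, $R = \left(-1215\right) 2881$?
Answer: $206738537200$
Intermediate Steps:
$R = -3500415$
$P = 329940$
$r = -81380$ ($r = - \frac{\left(-313\right) \left(-824 + 304\right)}{2} = - \frac{\left(-313\right) \left(-520\right)}{2} = \left(- \frac{1}{2}\right) 162760 = -81380$)
$\left(r + P\right) \left(4332160 + R\right) = \left(-81380 + 329940\right) \left(4332160 - 3500415\right) = 248560 \cdot 831745 = 206738537200$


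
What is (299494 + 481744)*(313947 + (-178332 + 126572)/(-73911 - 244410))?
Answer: 78073781039396786/318321 ≈ 2.4527e+11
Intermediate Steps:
(299494 + 481744)*(313947 + (-178332 + 126572)/(-73911 - 244410)) = 781238*(313947 - 51760/(-318321)) = 781238*(313947 - 51760*(-1/318321)) = 781238*(313947 + 51760/318321) = 781238*(99935974747/318321) = 78073781039396786/318321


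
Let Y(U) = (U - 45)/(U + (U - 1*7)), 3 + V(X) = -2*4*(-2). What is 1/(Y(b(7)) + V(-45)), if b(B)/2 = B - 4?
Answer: 5/26 ≈ 0.19231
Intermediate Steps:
b(B) = -8 + 2*B (b(B) = 2*(B - 4) = 2*(-4 + B) = -8 + 2*B)
V(X) = 13 (V(X) = -3 - 2*4*(-2) = -3 - 8*(-2) = -3 + 16 = 13)
Y(U) = (-45 + U)/(-7 + 2*U) (Y(U) = (-45 + U)/(U + (U - 7)) = (-45 + U)/(U + (-7 + U)) = (-45 + U)/(-7 + 2*U))
1/(Y(b(7)) + V(-45)) = 1/((-45 + (-8 + 2*7))/(-7 + 2*(-8 + 2*7)) + 13) = 1/((-45 + (-8 + 14))/(-7 + 2*(-8 + 14)) + 13) = 1/((-45 + 6)/(-7 + 2*6) + 13) = 1/(-39/(-7 + 12) + 13) = 1/(-39/5 + 13) = 1/(26/5) = 5/26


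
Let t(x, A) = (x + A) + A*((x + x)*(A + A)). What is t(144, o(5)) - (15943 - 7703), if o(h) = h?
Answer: 6309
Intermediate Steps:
t(x, A) = A + x + 4*x*A² (t(x, A) = (A + x) + A*((2*x)*(2*A)) = (A + x) + A*(4*A*x) = (A + x) + 4*x*A² = A + x + 4*x*A²)
t(144, o(5)) - (15943 - 7703) = (5 + 144 + 4*144*5²) - (15943 - 7703) = (5 + 144 + 4*144*25) - 1*8240 = (5 + 144 + 14400) - 8240 = 14549 - 8240 = 6309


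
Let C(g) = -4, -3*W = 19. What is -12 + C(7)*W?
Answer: 40/3 ≈ 13.333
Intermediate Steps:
W = -19/3 (W = -⅓*19 = -19/3 ≈ -6.3333)
-12 + C(7)*W = -12 - 4*(-19/3) = -12 + 76/3 = 40/3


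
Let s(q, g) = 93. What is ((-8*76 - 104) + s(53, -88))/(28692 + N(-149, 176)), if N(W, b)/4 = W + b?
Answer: -619/28800 ≈ -0.021493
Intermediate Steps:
N(W, b) = 4*W + 4*b (N(W, b) = 4*(W + b) = 4*W + 4*b)
((-8*76 - 104) + s(53, -88))/(28692 + N(-149, 176)) = ((-8*76 - 104) + 93)/(28692 + (4*(-149) + 4*176)) = ((-608 - 104) + 93)/(28692 + (-596 + 704)) = (-712 + 93)/(28692 + 108) = -619/28800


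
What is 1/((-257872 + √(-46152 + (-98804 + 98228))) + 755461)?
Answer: 165863/82531619883 - 2*I*√1298/82531619883 ≈ 2.0097e-6 - 8.7307e-10*I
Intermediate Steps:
1/((-257872 + √(-46152 + (-98804 + 98228))) + 755461) = 1/((-257872 + √(-46152 - 576)) + 755461) = 1/((-257872 + √(-46728)) + 755461) = 1/((-257872 + 6*I*√1298) + 755461) = 1/(497589 + 6*I*√1298)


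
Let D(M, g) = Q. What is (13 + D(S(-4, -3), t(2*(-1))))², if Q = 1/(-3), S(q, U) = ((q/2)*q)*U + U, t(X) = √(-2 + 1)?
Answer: 1444/9 ≈ 160.44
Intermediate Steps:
t(X) = I (t(X) = √(-1) = I)
S(q, U) = U + U*q²/2 (S(q, U) = ((q*(½))*q)*U + U = ((q/2)*q)*U + U = (q²/2)*U + U = U*q²/2 + U = U + U*q²/2)
Q = -⅓ ≈ -0.33333
D(M, g) = -⅓
(13 + D(S(-4, -3), t(2*(-1))))² = (13 - ⅓)² = (38/3)² = 1444/9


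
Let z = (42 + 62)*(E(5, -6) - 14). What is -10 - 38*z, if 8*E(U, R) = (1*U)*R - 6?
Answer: 73102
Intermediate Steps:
E(U, R) = -3/4 + R*U/8 (E(U, R) = ((1*U)*R - 6)/8 = (U*R - 6)/8 = (R*U - 6)/8 = (-6 + R*U)/8 = -3/4 + R*U/8)
z = -1924 (z = (42 + 62)*((-3/4 + (1/8)*(-6)*5) - 14) = 104*((-3/4 - 15/4) - 14) = 104*(-9/2 - 14) = 104*(-37/2) = -1924)
-10 - 38*z = -10 - 38*(-1924) = -10 + 73112 = 73102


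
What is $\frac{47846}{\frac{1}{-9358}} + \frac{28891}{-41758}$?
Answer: $- \frac{18696846710835}{41758} \approx -4.4774 \cdot 10^{8}$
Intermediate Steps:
$\frac{47846}{\frac{1}{-9358}} + \frac{28891}{-41758} = \frac{47846}{- \frac{1}{9358}} + 28891 \left(- \frac{1}{41758}\right) = 47846 \left(-9358\right) - \frac{28891}{41758} = -447742868 - \frac{28891}{41758} = - \frac{18696846710835}{41758}$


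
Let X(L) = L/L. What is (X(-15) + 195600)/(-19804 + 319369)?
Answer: 27943/42795 ≈ 0.65295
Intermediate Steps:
X(L) = 1
(X(-15) + 195600)/(-19804 + 319369) = (1 + 195600)/(-19804 + 319369) = 195601/299565 = 195601*(1/299565) = 27943/42795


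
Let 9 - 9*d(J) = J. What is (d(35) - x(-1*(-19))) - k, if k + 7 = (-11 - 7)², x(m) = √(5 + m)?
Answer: -2879/9 - 2*√6 ≈ -324.79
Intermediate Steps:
d(J) = 1 - J/9
k = 317 (k = -7 + (-11 - 7)² = -7 + (-18)² = -7 + 324 = 317)
(d(35) - x(-1*(-19))) - k = ((1 - ⅑*35) - √(5 - 1*(-19))) - 1*317 = ((1 - 35/9) - √(5 + 19)) - 317 = (-26/9 - √24) - 317 = (-26/9 - 2*√6) - 317 = -2879/9 - 2*√6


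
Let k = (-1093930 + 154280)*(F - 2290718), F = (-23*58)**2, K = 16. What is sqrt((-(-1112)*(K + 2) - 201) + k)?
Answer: sqrt(480313393115) ≈ 6.9305e+5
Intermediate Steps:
F = 1779556 (F = (-1334)**2 = 1779556)
k = 480313373300 (k = (-1093930 + 154280)*(1779556 - 2290718) = -939650*(-511162) = 480313373300)
sqrt((-(-1112)*(K + 2) - 201) + k) = sqrt((-(-1112)*(16 + 2) - 201) + 480313373300) = sqrt((-(-1112)*18 - 201) + 480313373300) = sqrt((-1112*(-18) - 201) + 480313373300) = sqrt((20016 - 201) + 480313373300) = sqrt(19815 + 480313373300) = sqrt(480313393115)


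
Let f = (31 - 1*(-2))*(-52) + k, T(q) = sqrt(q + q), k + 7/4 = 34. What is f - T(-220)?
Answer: -6735/4 - 2*I*sqrt(110) ≈ -1683.8 - 20.976*I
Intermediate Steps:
k = 129/4 (k = -7/4 + 34 = 129/4 ≈ 32.250)
T(q) = sqrt(2)*sqrt(q) (T(q) = sqrt(2*q) = sqrt(2)*sqrt(q))
f = -6735/4 (f = (31 - 1*(-2))*(-52) + 129/4 = (31 + 2)*(-52) + 129/4 = 33*(-52) + 129/4 = -1716 + 129/4 = -6735/4 ≈ -1683.8)
f - T(-220) = -6735/4 - sqrt(2)*sqrt(-220) = -6735/4 - sqrt(2)*2*I*sqrt(55) = -6735/4 - 2*I*sqrt(110)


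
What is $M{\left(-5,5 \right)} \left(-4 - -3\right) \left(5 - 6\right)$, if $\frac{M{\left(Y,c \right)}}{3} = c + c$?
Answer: $30$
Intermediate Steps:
$M{\left(Y,c \right)} = 6 c$ ($M{\left(Y,c \right)} = 3 \left(c + c\right) = 3 \cdot 2 c = 6 c$)
$M{\left(-5,5 \right)} \left(-4 - -3\right) \left(5 - 6\right) = 6 \cdot 5 \left(-4 - -3\right) \left(5 - 6\right) = 30 \left(-4 + 3\right) \left(-1\right) = 30 \left(-1\right) \left(-1\right) = \left(-30\right) \left(-1\right) = 30$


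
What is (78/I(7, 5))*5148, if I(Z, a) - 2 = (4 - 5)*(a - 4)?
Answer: 401544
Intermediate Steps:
I(Z, a) = 6 - a (I(Z, a) = 2 + (4 - 5)*(a - 4) = 2 - (-4 + a) = 2 + (4 - a) = 6 - a)
(78/I(7, 5))*5148 = (78/(6 - 1*5))*5148 = (78/(6 - 5))*5148 = (78/1)*5148 = (78*1)*5148 = 78*5148 = 401544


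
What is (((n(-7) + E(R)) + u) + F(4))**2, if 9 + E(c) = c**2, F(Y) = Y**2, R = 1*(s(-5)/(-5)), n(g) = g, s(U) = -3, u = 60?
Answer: 2277081/625 ≈ 3643.3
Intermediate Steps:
R = 3/5 (R = 1*(-3/(-5)) = 1*(-3*(-1/5)) = 1*(3/5) = 3/5 ≈ 0.60000)
E(c) = -9 + c**2
(((n(-7) + E(R)) + u) + F(4))**2 = (((-7 + (-9 + (3/5)**2)) + 60) + 4**2)**2 = (((-7 + (-9 + 9/25)) + 60) + 16)**2 = (((-7 - 216/25) + 60) + 16)**2 = ((-391/25 + 60) + 16)**2 = (1109/25 + 16)**2 = (1509/25)**2 = 2277081/625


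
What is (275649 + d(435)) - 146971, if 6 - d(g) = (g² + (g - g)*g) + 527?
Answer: -61068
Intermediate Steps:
d(g) = -521 - g² (d(g) = 6 - ((g² + (g - g)*g) + 527) = 6 - ((g² + 0*g) + 527) = 6 - ((g² + 0) + 527) = 6 - (g² + 527) = 6 - (527 + g²) = 6 + (-527 - g²) = -521 - g²)
(275649 + d(435)) - 146971 = (275649 + (-521 - 1*435²)) - 146971 = (275649 + (-521 - 1*189225)) - 146971 = (275649 + (-521 - 189225)) - 146971 = (275649 - 189746) - 146971 = 85903 - 146971 = -61068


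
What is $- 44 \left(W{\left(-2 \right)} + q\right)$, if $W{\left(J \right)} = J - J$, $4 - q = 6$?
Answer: $88$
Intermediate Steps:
$q = -2$ ($q = 4 - 6 = -2$)
$W{\left(J \right)} = 0$
$- 44 \left(W{\left(-2 \right)} + q\right) = - 44 \left(0 - 2\right) = \left(-44\right) \left(-2\right) = 88$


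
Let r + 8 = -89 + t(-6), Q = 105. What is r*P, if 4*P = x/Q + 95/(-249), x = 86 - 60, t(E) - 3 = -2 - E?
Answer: 3501/1162 ≈ 3.0129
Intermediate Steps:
t(E) = 1 - E (t(E) = 3 + (-2 - E) = 1 - E)
x = 26
P = -389/11620 (P = (26/105 + 95/(-249))/4 = (26*(1/105) + 95*(-1/249))/4 = (26/105 - 95/249)/4 = (1/4)*(-389/2905) = -389/11620 ≈ -0.033477)
r = -90 (r = -8 + (-89 + (1 - 1*(-6))) = -8 + (-89 + (1 + 6)) = -8 + (-89 + 7) = -8 - 82 = -90)
r*P = -90*(-389/11620) = 3501/1162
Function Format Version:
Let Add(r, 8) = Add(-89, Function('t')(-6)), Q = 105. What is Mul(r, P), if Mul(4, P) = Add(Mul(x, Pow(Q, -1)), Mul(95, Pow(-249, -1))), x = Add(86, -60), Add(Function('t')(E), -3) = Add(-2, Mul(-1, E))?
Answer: Rational(3501, 1162) ≈ 3.0129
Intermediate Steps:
Function('t')(E) = Add(1, Mul(-1, E)) (Function('t')(E) = Add(3, Add(-2, Mul(-1, E))) = Add(1, Mul(-1, E)))
x = 26
P = Rational(-389, 11620) (P = Mul(Rational(1, 4), Add(Mul(26, Pow(105, -1)), Mul(95, Pow(-249, -1)))) = Mul(Rational(1, 4), Add(Mul(26, Rational(1, 105)), Mul(95, Rational(-1, 249)))) = Mul(Rational(1, 4), Add(Rational(26, 105), Rational(-95, 249))) = Mul(Rational(1, 4), Rational(-389, 2905)) = Rational(-389, 11620) ≈ -0.033477)
r = -90 (r = Add(-8, Add(-89, Add(1, Mul(-1, -6)))) = Add(-8, Add(-89, Add(1, 6))) = Add(-8, Add(-89, 7)) = Add(-8, -82) = -90)
Mul(r, P) = Mul(-90, Rational(-389, 11620)) = Rational(3501, 1162)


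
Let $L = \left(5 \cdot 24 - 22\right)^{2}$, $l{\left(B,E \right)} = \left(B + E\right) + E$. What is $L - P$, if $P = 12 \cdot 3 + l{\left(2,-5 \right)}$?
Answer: $9576$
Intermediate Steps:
$l{\left(B,E \right)} = B + 2 E$
$P = 28$ ($P = 12 \cdot 3 + \left(2 + 2 \left(-5\right)\right) = 36 + \left(2 - 10\right) = 36 - 8 = 28$)
$L = 9604$ ($L = \left(120 - 22\right)^{2} = 98^{2} = 9604$)
$L - P = 9604 - 28 = 9576$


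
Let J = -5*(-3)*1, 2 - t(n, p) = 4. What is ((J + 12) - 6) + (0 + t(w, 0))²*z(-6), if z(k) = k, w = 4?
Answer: -3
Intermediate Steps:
t(n, p) = -2 (t(n, p) = 2 - 1*4 = 2 - 4 = -2)
J = 15 (J = 15*1 = 15)
((J + 12) - 6) + (0 + t(w, 0))²*z(-6) = ((15 + 12) - 6) + (0 - 2)²*(-6) = (27 - 6) + (-2)²*(-6) = 21 + 4*(-6) = 21 - 24 = -3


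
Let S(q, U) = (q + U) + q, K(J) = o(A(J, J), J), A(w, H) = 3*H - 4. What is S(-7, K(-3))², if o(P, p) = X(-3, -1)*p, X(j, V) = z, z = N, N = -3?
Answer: 25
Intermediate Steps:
z = -3
X(j, V) = -3
A(w, H) = -4 + 3*H
o(P, p) = -3*p
K(J) = -3*J
S(q, U) = U + 2*q (S(q, U) = (U + q) + q = U + 2*q)
S(-7, K(-3))² = (-3*(-3) + 2*(-7))² = (9 - 14)² = (-5)² = 25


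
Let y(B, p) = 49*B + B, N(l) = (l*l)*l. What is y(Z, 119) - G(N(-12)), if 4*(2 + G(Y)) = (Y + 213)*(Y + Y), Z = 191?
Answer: -1299408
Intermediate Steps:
N(l) = l³ (N(l) = l²*l = l³)
y(B, p) = 50*B
G(Y) = -2 + Y*(213 + Y)/2 (G(Y) = -2 + ((Y + 213)*(Y + Y))/4 = -2 + ((213 + Y)*(2*Y))/4 = -2 + (2*Y*(213 + Y))/4 = -2 + Y*(213 + Y)/2)
y(Z, 119) - G(N(-12)) = 50*191 - (-2 + ((-12)³)²/2 + (213/2)*(-12)³) = 9550 - (-2 + (½)*(-1728)² + (213/2)*(-1728)) = 9550 - (-2 + (½)*2985984 - 184032) = 9550 - (-2 + 1492992 - 184032) = 9550 - 1*1308958 = 9550 - 1308958 = -1299408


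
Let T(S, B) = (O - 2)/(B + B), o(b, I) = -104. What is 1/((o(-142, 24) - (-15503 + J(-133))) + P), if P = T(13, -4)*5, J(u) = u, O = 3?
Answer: 8/124251 ≈ 6.4386e-5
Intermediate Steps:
T(S, B) = 1/(2*B) (T(S, B) = (3 - 2)/(B + B) = 1/(2*B))
P = -5/8 (P = ((½)/(-4))*5 = ((½)*(-¼))*5 = -⅛*5 = -5/8 ≈ -0.62500)
1/((o(-142, 24) - (-15503 + J(-133))) + P) = 1/((-104 - (-15503 - 133)) - 5/8) = 1/((-104 - 1*(-15636)) - 5/8) = 1/((-104 + 15636) - 5/8) = 1/(15532 - 5/8) = 1/(124251/8) = 8/124251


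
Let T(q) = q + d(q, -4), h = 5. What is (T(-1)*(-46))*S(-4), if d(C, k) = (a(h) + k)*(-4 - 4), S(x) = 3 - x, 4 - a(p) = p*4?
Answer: -51198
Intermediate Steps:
a(p) = 4 - 4*p (a(p) = 4 - p*4 = 4 - 4*p)
d(C, k) = 128 - 8*k (d(C, k) = ((4 - 4*5) + k)*(-4 - 4) = ((4 - 20) + k)*(-8) = (-16 + k)*(-8) = 128 - 8*k)
T(q) = 160 + q (T(q) = q + (128 - 8*(-4)) = q + (128 + 32) = q + 160 = 160 + q)
(T(-1)*(-46))*S(-4) = ((160 - 1)*(-46))*(3 - 1*(-4)) = (159*(-46))*(3 + 4) = -7314*7 = -51198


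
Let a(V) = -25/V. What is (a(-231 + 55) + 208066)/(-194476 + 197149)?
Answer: 1356283/17424 ≈ 77.840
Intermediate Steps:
(a(-231 + 55) + 208066)/(-194476 + 197149) = (-25/(-231 + 55) + 208066)/(-194476 + 197149) = (-25/(-176) + 208066)/2673 = (-25*(-1/176) + 208066)*(1/2673) = (25/176 + 208066)*(1/2673) = (36619641/176)*(1/2673) = 1356283/17424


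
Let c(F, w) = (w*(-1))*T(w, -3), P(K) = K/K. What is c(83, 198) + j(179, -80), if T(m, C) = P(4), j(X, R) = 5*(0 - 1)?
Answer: -203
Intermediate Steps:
j(X, R) = -5 (j(X, R) = 5*(-1) = -5)
P(K) = 1
T(m, C) = 1
c(F, w) = -w (c(F, w) = (w*(-1))*1 = -w*1 = -w)
c(83, 198) + j(179, -80) = -1*198 - 5 = -198 - 5 = -203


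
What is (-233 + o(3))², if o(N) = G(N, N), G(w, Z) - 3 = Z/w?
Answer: 52441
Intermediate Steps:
G(w, Z) = 3 + Z/w
o(N) = 4 (o(N) = 3 + N/N = 3 + 1 = 4)
(-233 + o(3))² = (-233 + 4)² = (-229)² = 52441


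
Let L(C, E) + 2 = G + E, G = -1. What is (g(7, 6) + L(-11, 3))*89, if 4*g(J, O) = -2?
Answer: -89/2 ≈ -44.500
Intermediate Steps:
g(J, O) = -½ (g(J, O) = (¼)*(-2) = -½)
L(C, E) = -3 + E (L(C, E) = -2 + (-1 + E) = -3 + E)
(g(7, 6) + L(-11, 3))*89 = (-½ + (-3 + 3))*89 = (-½ + 0)*89 = -½*89 = -89/2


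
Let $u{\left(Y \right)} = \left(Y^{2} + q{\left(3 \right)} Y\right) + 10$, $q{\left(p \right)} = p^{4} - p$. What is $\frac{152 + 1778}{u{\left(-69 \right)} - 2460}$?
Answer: $- \frac{1930}{3071} \approx -0.62846$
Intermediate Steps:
$u{\left(Y \right)} = 10 + Y^{2} + 78 Y$ ($u{\left(Y \right)} = \left(Y^{2} + \left(3^{4} - 3\right) Y\right) + 10 = \left(Y^{2} + \left(81 - 3\right) Y\right) + 10 = \left(Y^{2} + 78 Y\right) + 10 = 10 + Y^{2} + 78 Y$)
$\frac{152 + 1778}{u{\left(-69 \right)} - 2460} = \frac{152 + 1778}{\left(10 + \left(-69\right)^{2} + 78 \left(-69\right)\right) - 2460} = \frac{1930}{\left(10 + 4761 - 5382\right) - 2460} = \frac{1930}{-611 - 2460} = \frac{1930}{-3071} = 1930 \left(- \frac{1}{3071}\right) = - \frac{1930}{3071}$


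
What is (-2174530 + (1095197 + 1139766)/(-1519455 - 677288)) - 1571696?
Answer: -8229497976881/2196743 ≈ -3.7462e+6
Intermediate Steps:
(-2174530 + (1095197 + 1139766)/(-1519455 - 677288)) - 1571696 = (-2174530 + 2234963/(-2196743)) - 1571696 = (-2174530 + 2234963*(-1/2196743)) - 1571696 = (-2174530 - 2234963/2196743) - 1571696 = -4776885790753/2196743 - 1571696 = -8229497976881/2196743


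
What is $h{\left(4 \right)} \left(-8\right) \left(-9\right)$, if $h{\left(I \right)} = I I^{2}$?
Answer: $4608$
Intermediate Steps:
$h{\left(I \right)} = I^{3}$
$h{\left(4 \right)} \left(-8\right) \left(-9\right) = 4^{3} \left(-8\right) \left(-9\right) = 64 \left(-8\right) \left(-9\right) = \left(-512\right) \left(-9\right) = 4608$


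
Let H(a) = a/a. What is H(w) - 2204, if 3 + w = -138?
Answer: -2203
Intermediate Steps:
w = -141 (w = -3 - 138 = -141)
H(a) = 1
H(w) - 2204 = 1 - 2204 = -2203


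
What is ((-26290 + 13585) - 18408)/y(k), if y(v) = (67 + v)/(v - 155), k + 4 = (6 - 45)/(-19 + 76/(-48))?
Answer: 10319145/137 ≈ 75322.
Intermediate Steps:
k = -40/19 (k = -4 + (6 - 45)/(-19 + 76/(-48)) = -4 - 39/(-19 + 76*(-1/48)) = -4 - 39/(-19 - 19/12) = -4 - 39/(-247/12) = -4 - 39*(-12/247) = -4 + 36/19 = -40/19 ≈ -2.1053)
y(v) = (67 + v)/(-155 + v)
((-26290 + 13585) - 18408)/y(k) = ((-26290 + 13585) - 18408)/(((67 - 40/19)/(-155 - 40/19))) = (-12705 - 18408)/(((1233/19)/(-2985/19))) = -31113/((-19/2985*1233/19)) = -31113/(-411/995) = -31113*(-995/411) = 10319145/137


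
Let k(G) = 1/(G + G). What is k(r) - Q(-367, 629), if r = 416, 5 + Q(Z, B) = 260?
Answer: -212159/832 ≈ -255.00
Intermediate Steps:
Q(Z, B) = 255 (Q(Z, B) = -5 + 260 = 255)
k(G) = 1/(2*G)
k(r) - Q(-367, 629) = (½)/416 - 1*255 = (½)*(1/416) - 255 = 1/832 - 255 = -212159/832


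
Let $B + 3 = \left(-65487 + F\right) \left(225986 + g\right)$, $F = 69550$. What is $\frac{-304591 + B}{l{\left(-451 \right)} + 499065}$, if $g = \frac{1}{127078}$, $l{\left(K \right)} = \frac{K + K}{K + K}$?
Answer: $\frac{116641912920935}{63420309148} \approx 1839.2$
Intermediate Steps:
$l{\left(K \right)} = 1$ ($l{\left(K \right)} = \frac{2 K}{2 K} = 2 K \frac{1}{2 K} = 1$)
$g = \frac{1}{127078} \approx 7.8692 \cdot 10^{-6}$
$B = \frac{116680619736033}{127078}$ ($B = -3 + \left(-65487 + 69550\right) \left(225986 + \frac{1}{127078}\right) = -3 + 4063 \cdot \frac{28717848909}{127078} = -3 + \frac{116680620117267}{127078} = \frac{116680619736033}{127078} \approx 9.1818 \cdot 10^{8}$)
$\frac{-304591 + B}{l{\left(-451 \right)} + 499065} = \frac{-304591 + \frac{116680619736033}{127078}}{1 + 499065} = \frac{116641912920935}{127078 \cdot 499066} = \frac{116641912920935}{127078} \cdot \frac{1}{499066} = \frac{116641912920935}{63420309148}$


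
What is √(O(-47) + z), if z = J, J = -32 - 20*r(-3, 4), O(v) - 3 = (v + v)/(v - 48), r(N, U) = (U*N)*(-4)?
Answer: 3*I*√990755/95 ≈ 31.433*I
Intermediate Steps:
r(N, U) = -4*N*U (r(N, U) = (N*U)*(-4) = -4*N*U)
O(v) = 3 + 2*v/(-48 + v) (O(v) = 3 + (v + v)/(v - 48) = 3 + (2*v)/(-48 + v) = 3 + 2*v/(-48 + v))
J = -992 (J = -32 - (-80)*(-3)*4 = -32 - 20*48 = -32 - 960 = -992)
z = -992
√(O(-47) + z) = √((-144 + 5*(-47))/(-48 - 47) - 992) = √((-144 - 235)/(-95) - 992) = √(-1/95*(-379) - 992) = √(379/95 - 992) = √(-93861/95) = 3*I*√990755/95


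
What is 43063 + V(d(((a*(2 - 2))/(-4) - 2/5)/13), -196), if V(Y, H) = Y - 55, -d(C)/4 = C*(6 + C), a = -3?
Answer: 181711904/4225 ≈ 43009.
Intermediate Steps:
d(C) = -4*C*(6 + C)
V(Y, H) = -55 + Y
43063 + V(d(((a*(2 - 2))/(-4) - 2/5)/13), -196) = 43063 + (-55 - 4*(-3*(2 - 2)/(-4) - 2/5)/13*(6 + (-3*(2 - 2)/(-4) - 2/5)/13)) = 43063 + (-55 - 4*(-3*0*(-¼) - 2*⅕)*(1/13)*(6 + (-3*0*(-¼) - 2*⅕)*(1/13))) = 43063 + (-55 - 4*(0*(-¼) - ⅖)*(1/13)*(6 + (0*(-¼) - ⅖)*(1/13))) = 43063 + (-55 - 4*(0 - ⅖)*(1/13)*(6 + (0 - ⅖)*(1/13))) = 43063 + (-55 - 4*(-⅖*1/13)*(6 - ⅖*1/13)) = 43063 + (-55 - 4*(-2/65)*(6 - 2/65)) = 43063 + (-55 - 4*(-2/65)*388/65) = 43063 + (-55 + 3104/4225) = 43063 - 229271/4225 = 181711904/4225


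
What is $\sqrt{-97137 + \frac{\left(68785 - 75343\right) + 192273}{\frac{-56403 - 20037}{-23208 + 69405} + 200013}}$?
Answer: $\frac{3 i \sqrt{102384054917107691344202}}{3079974707} \approx 311.67 i$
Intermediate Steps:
$\sqrt{-97137 + \frac{\left(68785 - 75343\right) + 192273}{\frac{-56403 - 20037}{-23208 + 69405} + 200013}} = \sqrt{-97137 + \frac{-6558 + 192273}{- \frac{76440}{46197} + 200013}} = \sqrt{-97137 + \frac{185715}{\left(-76440\right) \frac{1}{46197} + 200013}} = \sqrt{-97137 + \frac{185715}{- \frac{25480}{15399} + 200013}} = \sqrt{-97137 + \frac{185715}{\frac{3079974707}{15399}}} = \sqrt{-97137 + 185715 \cdot \frac{15399}{3079974707}} = \sqrt{-97137 + \frac{2859825285}{3079974707}} = \sqrt{- \frac{299176643288574}{3079974707}} = \frac{3 i \sqrt{102384054917107691344202}}{3079974707}$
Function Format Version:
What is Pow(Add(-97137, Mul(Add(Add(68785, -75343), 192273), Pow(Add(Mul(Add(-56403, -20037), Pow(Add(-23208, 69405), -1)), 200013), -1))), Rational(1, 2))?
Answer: Mul(Rational(3, 3079974707), I, Pow(102384054917107691344202, Rational(1, 2))) ≈ Mul(311.67, I)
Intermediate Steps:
Pow(Add(-97137, Mul(Add(Add(68785, -75343), 192273), Pow(Add(Mul(Add(-56403, -20037), Pow(Add(-23208, 69405), -1)), 200013), -1))), Rational(1, 2)) = Pow(Add(-97137, Mul(Add(-6558, 192273), Pow(Add(Mul(-76440, Pow(46197, -1)), 200013), -1))), Rational(1, 2)) = Pow(Add(-97137, Mul(185715, Pow(Add(Mul(-76440, Rational(1, 46197)), 200013), -1))), Rational(1, 2)) = Pow(Add(-97137, Mul(185715, Pow(Add(Rational(-25480, 15399), 200013), -1))), Rational(1, 2)) = Pow(Add(-97137, Mul(185715, Pow(Rational(3079974707, 15399), -1))), Rational(1, 2)) = Pow(Add(-97137, Mul(185715, Rational(15399, 3079974707))), Rational(1, 2)) = Pow(Add(-97137, Rational(2859825285, 3079974707)), Rational(1, 2)) = Pow(Rational(-299176643288574, 3079974707), Rational(1, 2)) = Mul(Rational(3, 3079974707), I, Pow(102384054917107691344202, Rational(1, 2)))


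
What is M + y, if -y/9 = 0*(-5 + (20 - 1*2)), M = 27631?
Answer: 27631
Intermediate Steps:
y = 0 (y = -0*(-5 + (20 - 1*2)) = -0*(-5 + (20 - 2)) = -0*(-5 + 18) = -0*13 = -9*0 = 0)
M + y = 27631 + 0 = 27631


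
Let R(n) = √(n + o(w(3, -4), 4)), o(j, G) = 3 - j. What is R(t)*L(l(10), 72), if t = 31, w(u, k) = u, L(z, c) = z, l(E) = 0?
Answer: 0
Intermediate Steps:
R(n) = √n (R(n) = √(n + (3 - 1*3)) = √(n + (3 - 3)) = √(n + 0) = √n)
R(t)*L(l(10), 72) = √31*0 = 0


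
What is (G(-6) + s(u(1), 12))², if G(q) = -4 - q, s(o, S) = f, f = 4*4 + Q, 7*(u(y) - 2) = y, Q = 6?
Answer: 576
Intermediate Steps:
u(y) = 2 + y/7
f = 22 (f = 4*4 + 6 = 16 + 6 = 22)
s(o, S) = 22
(G(-6) + s(u(1), 12))² = ((-4 - 1*(-6)) + 22)² = ((-4 + 6) + 22)² = (2 + 22)² = 24² = 576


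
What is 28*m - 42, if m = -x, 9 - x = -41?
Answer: -1442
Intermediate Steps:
x = 50 (x = 9 - 1*(-41) = 9 + 41 = 50)
m = -50 (m = -1*50 = -50)
28*m - 42 = 28*(-50) - 42 = -1400 - 42 = -1442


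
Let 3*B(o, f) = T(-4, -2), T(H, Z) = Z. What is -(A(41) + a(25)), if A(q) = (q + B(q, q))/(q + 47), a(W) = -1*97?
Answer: 2317/24 ≈ 96.542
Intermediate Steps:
a(W) = -97
B(o, f) = -⅔ (B(o, f) = (⅓)*(-2) = -⅔)
A(q) = (-⅔ + q)/(47 + q) (A(q) = (q - ⅔)/(q + 47) = (-⅔ + q)/(47 + q))
-(A(41) + a(25)) = -((-⅔ + 41)/(47 + 41) - 97) = -((121/3)/88 - 97) = -((1/88)*(121/3) - 97) = -(11/24 - 97) = -1*(-2317/24) = 2317/24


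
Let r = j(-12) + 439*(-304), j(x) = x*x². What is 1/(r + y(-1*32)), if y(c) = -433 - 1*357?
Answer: -1/135974 ≈ -7.3543e-6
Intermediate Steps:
y(c) = -790 (y(c) = -433 - 357 = -790)
j(x) = x³
r = -135184 (r = (-12)³ + 439*(-304) = -1728 - 133456 = -135184)
1/(r + y(-1*32)) = 1/(-135184 - 790) = 1/(-135974) = -1/135974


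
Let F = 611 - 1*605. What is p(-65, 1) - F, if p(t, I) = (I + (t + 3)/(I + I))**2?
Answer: 894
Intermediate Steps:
p(t, I) = (I + (3 + t)/(2*I))**2 (p(t, I) = (I + (3 + t)/((2*I)))**2 = (I + (3 + t)*(1/(2*I)))**2 = (I + (3 + t)/(2*I))**2)
F = 6 (F = 611 - 605 = 6)
p(-65, 1) - F = (1/4)*(3 - 65 + 2*1**2)**2/1**2 - 1*6 = (1/4)*1*(3 - 65 + 2*1)**2 - 6 = (1/4)*1*(3 - 65 + 2)**2 - 6 = (1/4)*1*(-60)**2 - 6 = (1/4)*1*3600 - 6 = 900 - 6 = 894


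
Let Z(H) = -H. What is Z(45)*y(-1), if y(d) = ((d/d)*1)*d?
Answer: 45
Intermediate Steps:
y(d) = d (y(d) = (1*1)*d = 1*d = d)
Z(45)*y(-1) = -1*45*(-1) = -45*(-1) = 45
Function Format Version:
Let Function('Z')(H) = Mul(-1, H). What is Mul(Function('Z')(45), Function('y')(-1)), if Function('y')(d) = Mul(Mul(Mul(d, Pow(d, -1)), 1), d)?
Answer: 45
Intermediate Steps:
Function('y')(d) = d (Function('y')(d) = Mul(Mul(1, 1), d) = Mul(1, d) = d)
Mul(Function('Z')(45), Function('y')(-1)) = Mul(Mul(-1, 45), -1) = Mul(-45, -1) = 45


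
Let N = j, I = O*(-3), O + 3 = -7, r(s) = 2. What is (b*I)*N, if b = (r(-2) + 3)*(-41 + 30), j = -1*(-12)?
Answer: -19800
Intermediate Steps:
O = -10 (O = -3 - 7 = -10)
j = 12
I = 30 (I = -10*(-3) = 30)
b = -55 (b = (2 + 3)*(-41 + 30) = 5*(-11) = -55)
N = 12
(b*I)*N = -55*30*12 = -1650*12 = -19800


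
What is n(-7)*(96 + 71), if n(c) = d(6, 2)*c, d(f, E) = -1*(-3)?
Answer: -3507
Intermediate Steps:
d(f, E) = 3
n(c) = 3*c
n(-7)*(96 + 71) = (3*(-7))*(96 + 71) = -21*167 = -3507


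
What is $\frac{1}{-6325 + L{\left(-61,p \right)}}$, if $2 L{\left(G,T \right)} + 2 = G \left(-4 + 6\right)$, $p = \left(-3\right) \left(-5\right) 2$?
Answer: $- \frac{1}{6387} \approx -0.00015657$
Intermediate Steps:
$p = 30$ ($p = 15 \cdot 2 = 30$)
$L{\left(G,T \right)} = -1 + G$ ($L{\left(G,T \right)} = -1 + \frac{G \left(-4 + 6\right)}{2} = -1 + \frac{G 2}{2} = -1 + \frac{2 G}{2} = -1 + G$)
$\frac{1}{-6325 + L{\left(-61,p \right)}} = \frac{1}{-6325 - 62} = \frac{1}{-6387} = - \frac{1}{6387}$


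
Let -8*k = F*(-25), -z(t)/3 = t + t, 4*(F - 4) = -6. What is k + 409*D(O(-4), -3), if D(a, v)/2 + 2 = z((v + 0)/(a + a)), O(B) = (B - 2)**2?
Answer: -22779/16 ≈ -1423.7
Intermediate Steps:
F = 5/2 (F = 4 + (1/4)*(-6) = 4 - 3/2 = 5/2 ≈ 2.5000)
z(t) = -6*t (z(t) = -3*(t + t) = -6*t)
O(B) = (-2 + B)**2
D(a, v) = -4 - 6*v/a (D(a, v) = -4 + 2*(-6*(v + 0)/(a + a)) = -4 + 2*(-6*v/(2*a)) = -4 + 2*(-6*v*1/(2*a)) = -4 + 2*(-3*v/a) = -4 - 6*v/a)
k = 125/16 (k = -5*(-25)/16 = -1/8*(-125/2) = 125/16 ≈ 7.8125)
k + 409*D(O(-4), -3) = 125/16 + 409*(-4 - 6*(-3)/(-2 - 4)**2) = 125/16 + 409*(-4 - 6*(-3)/(-6)**2) = 125/16 + 409*(-4 - 6*(-3)/36) = 125/16 + 409*(-4 - 6*(-3)*1/36) = 125/16 + 409*(-4 + 1/2) = 125/16 + 409*(-7/2) = 125/16 - 2863/2 = -22779/16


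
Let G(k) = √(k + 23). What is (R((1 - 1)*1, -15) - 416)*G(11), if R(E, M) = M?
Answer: -431*√34 ≈ -2513.1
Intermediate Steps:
G(k) = √(23 + k)
(R((1 - 1)*1, -15) - 416)*G(11) = (-15 - 416)*√(23 + 11) = -431*√34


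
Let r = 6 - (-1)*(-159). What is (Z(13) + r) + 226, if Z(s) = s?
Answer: 86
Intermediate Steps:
r = -153 (r = 6 - 1*159 = 6 - 159 = -153)
(Z(13) + r) + 226 = (13 - 153) + 226 = -140 + 226 = 86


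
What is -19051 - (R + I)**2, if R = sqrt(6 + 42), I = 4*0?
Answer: -19099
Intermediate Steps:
I = 0
R = 4*sqrt(3) (R = sqrt(48) = 4*sqrt(3) ≈ 6.9282)
-19051 - (R + I)**2 = -19051 - (4*sqrt(3) + 0)**2 = -19051 - (4*sqrt(3))**2 = -19051 - 1*48 = -19051 - 48 = -19099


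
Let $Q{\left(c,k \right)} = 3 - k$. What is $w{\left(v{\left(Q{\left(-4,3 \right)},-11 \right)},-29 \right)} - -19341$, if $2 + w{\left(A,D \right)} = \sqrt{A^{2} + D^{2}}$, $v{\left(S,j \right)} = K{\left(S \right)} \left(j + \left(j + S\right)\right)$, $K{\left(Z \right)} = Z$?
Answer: $19368$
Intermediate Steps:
$v{\left(S,j \right)} = S \left(S + 2 j\right)$ ($v{\left(S,j \right)} = S \left(j + \left(j + S\right)\right) = S \left(j + \left(S + j\right)\right) = S \left(S + 2 j\right)$)
$w{\left(A,D \right)} = -2 + \sqrt{A^{2} + D^{2}}$
$w{\left(v{\left(Q{\left(-4,3 \right)},-11 \right)},-29 \right)} - -19341 = \left(-2 + \sqrt{\left(\left(3 - 3\right) \left(\left(3 - 3\right) + 2 \left(-11\right)\right)\right)^{2} + \left(-29\right)^{2}}\right) - -19341 = \left(-2 + \sqrt{\left(\left(3 - 3\right) \left(\left(3 - 3\right) - 22\right)\right)^{2} + 841}\right) + 19341 = \left(-2 + \sqrt{\left(0 \left(0 - 22\right)\right)^{2} + 841}\right) + 19341 = \left(-2 + \sqrt{\left(0 \left(-22\right)\right)^{2} + 841}\right) + 19341 = \left(-2 + \sqrt{0^{2} + 841}\right) + 19341 = \left(-2 + \sqrt{0 + 841}\right) + 19341 = \left(-2 + \sqrt{841}\right) + 19341 = \left(-2 + 29\right) + 19341 = 27 + 19341 = 19368$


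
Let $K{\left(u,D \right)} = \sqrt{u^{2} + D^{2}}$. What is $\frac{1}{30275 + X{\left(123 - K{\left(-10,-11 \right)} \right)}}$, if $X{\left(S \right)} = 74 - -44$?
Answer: $\frac{1}{30393} \approx 3.2902 \cdot 10^{-5}$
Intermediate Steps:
$K{\left(u,D \right)} = \sqrt{D^{2} + u^{2}}$
$X{\left(S \right)} = 118$ ($X{\left(S \right)} = 74 + 44 = 118$)
$\frac{1}{30275 + X{\left(123 - K{\left(-10,-11 \right)} \right)}} = \frac{1}{30275 + 118} = \frac{1}{30393}$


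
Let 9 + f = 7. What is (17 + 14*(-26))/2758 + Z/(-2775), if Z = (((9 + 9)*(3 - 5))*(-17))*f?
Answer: 804289/2551150 ≈ 0.31527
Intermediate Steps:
f = -2 (f = -9 + 7 = -2)
Z = -1224 (Z = (((9 + 9)*(3 - 5))*(-17))*(-2) = ((18*(-2))*(-17))*(-2) = -36*(-17)*(-2) = 612*(-2) = -1224)
(17 + 14*(-26))/2758 + Z/(-2775) = (17 + 14*(-26))/2758 - 1224/(-2775) = (17 - 364)*(1/2758) - 1224*(-1/2775) = -347*1/2758 + 408/925 = -347/2758 + 408/925 = 804289/2551150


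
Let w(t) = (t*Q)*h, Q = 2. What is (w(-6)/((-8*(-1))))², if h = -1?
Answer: 9/4 ≈ 2.2500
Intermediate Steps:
w(t) = -2*t (w(t) = (t*2)*(-1) = (2*t)*(-1) = -2*t)
(w(-6)/((-8*(-1))))² = ((-2*(-6))/((-8*(-1))))² = (12/8)² = (12*(⅛))² = (3/2)² = 9/4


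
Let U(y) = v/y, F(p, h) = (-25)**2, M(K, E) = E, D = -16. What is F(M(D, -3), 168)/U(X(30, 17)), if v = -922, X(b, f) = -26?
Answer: 8125/461 ≈ 17.625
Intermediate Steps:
F(p, h) = 625
U(y) = -922/y
F(M(D, -3), 168)/U(X(30, 17)) = 625/((-922/(-26))) = 625/((-922*(-1/26))) = 625/(461/13) = 625*(13/461) = 8125/461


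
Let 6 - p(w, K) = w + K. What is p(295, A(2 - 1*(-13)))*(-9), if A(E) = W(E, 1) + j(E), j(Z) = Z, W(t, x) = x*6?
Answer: 2790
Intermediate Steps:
W(t, x) = 6*x
A(E) = 6 + E (A(E) = 6*1 + E = 6 + E)
p(w, K) = 6 - K - w (p(w, K) = 6 - (w + K) = 6 - (K + w) = 6 + (-K - w) = 6 - K - w)
p(295, A(2 - 1*(-13)))*(-9) = (6 - (6 + (2 - 1*(-13))) - 1*295)*(-9) = (6 - (6 + (2 + 13)) - 295)*(-9) = (6 - (6 + 15) - 295)*(-9) = (6 - 1*21 - 295)*(-9) = (6 - 21 - 295)*(-9) = -310*(-9) = 2790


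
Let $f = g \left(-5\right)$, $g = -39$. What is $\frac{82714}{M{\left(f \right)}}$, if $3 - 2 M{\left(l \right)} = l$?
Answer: $- \frac{41357}{48} \approx -861.6$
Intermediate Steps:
$f = 195$ ($f = \left(-39\right) \left(-5\right) = 195$)
$M{\left(l \right)} = \frac{3}{2} - \frac{l}{2}$
$\frac{82714}{M{\left(f \right)}} = \frac{82714}{\frac{3}{2} - \frac{195}{2}} = \frac{82714}{-96} = 82714 \left(- \frac{1}{96}\right) = - \frac{41357}{48}$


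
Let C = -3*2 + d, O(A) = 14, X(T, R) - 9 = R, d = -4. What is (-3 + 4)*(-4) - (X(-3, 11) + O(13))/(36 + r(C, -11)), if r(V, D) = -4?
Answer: -81/16 ≈ -5.0625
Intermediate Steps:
X(T, R) = 9 + R
C = -10 (C = -3*2 - 4 = -6 - 4 = -10)
(-3 + 4)*(-4) - (X(-3, 11) + O(13))/(36 + r(C, -11)) = (-3 + 4)*(-4) - ((9 + 11) + 14)/(36 - 4) = 1*(-4) - (20 + 14)/32 = -4 - 34/32 = -4 - 1*17/16 = -4 - 17/16 = -81/16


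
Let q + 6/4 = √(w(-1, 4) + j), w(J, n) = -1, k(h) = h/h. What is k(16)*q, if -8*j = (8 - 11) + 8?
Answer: -3/2 + I*√26/4 ≈ -1.5 + 1.2748*I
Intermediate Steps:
k(h) = 1
j = -5/8 (j = -((8 - 11) + 8)/8 = -(-3 + 8)/8 = -⅛*5 = -5/8 ≈ -0.62500)
q = -3/2 + I*√26/4 (q = -3/2 + √(-1 - 5/8) = -3/2 + √(-13/8) = -3/2 + I*√26/4 ≈ -1.5 + 1.2748*I)
k(16)*q = 1*(-3/2 + I*√26/4) = -3/2 + I*√26/4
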